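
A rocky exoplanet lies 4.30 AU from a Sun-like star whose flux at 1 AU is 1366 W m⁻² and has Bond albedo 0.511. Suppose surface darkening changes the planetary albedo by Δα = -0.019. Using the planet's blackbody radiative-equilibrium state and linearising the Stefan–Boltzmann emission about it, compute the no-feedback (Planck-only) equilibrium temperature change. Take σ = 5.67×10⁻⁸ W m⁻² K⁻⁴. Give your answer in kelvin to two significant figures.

Irradiance scales as 1/d², so S = 1366 W m⁻² × (1/4.30)² = 73.88 W m⁻².
The baseline emission temperature is T_e = 112.3 K.
The change in absorbed flux is Δ[S(1−α)/4] = −SΔα/4 = 0.3509 W m⁻².
Linearising σT⁴ gives d(σT⁴)/dT = 4σT_e³ = 0.3216 W m⁻² per K.
So ΔT₀ = 0.3509/0.3216 = 1.09 K.

1.1 K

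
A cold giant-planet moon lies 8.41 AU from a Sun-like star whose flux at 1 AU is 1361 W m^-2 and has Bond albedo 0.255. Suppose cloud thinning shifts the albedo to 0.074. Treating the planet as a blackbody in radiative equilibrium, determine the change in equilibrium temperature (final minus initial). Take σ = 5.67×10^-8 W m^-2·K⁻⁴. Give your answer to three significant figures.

Flux at the orbit: S = 1361/(8.41)² = 19.24 W m^-2.
With α = 0.255, T₁ = 89.17 K.
Final:   T₂ = [S(1−0.074)/(4σ)]^(1/4) = 94.15 K.
ΔT = T₂ − T₁ = 4.982 K.

4.98 kelvin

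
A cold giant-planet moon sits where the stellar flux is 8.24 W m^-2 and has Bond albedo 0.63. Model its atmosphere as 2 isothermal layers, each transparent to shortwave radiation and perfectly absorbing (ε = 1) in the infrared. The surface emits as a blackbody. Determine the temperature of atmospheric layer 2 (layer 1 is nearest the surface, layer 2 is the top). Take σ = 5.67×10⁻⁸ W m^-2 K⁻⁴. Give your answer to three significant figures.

OLR = S(1−α)/4 = 0.7622 W m^-2; the top layer radiates at T_e = 60.55 K.
Each opaque layer satisfies 2T_j⁴ = T_{j−1}⁴ + T_{j+1}⁴, giving T_k⁴ = (N+1−k)T_e⁴.
T_2 = (1)^(1/4)·60.55 = 60.55 K.

60.6 K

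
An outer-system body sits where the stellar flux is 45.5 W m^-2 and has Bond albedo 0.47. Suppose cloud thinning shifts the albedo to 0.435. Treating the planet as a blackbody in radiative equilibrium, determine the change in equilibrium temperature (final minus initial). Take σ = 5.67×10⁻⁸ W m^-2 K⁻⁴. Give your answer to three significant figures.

With α = 0.47, T₁ = 101.5 K.
With α = 0.435, T₂ = 103.2 K.
ΔT = T₂ − T₁ = 1.636 K.

1.64 K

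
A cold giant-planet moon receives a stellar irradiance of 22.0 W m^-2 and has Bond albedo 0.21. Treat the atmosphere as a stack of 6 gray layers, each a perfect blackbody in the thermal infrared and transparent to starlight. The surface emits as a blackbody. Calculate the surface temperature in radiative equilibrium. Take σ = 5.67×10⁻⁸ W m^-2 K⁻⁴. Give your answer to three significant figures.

The effective emission temperature is T_e = [S(1−α)/(4σ)]^¼ = 93.56 K.
Layer-by-layer balance gives σT_s⁴ = (N+1)σT_e⁴, so T_s = 7^¼·93.56 = 152.2 K.

152 kelvin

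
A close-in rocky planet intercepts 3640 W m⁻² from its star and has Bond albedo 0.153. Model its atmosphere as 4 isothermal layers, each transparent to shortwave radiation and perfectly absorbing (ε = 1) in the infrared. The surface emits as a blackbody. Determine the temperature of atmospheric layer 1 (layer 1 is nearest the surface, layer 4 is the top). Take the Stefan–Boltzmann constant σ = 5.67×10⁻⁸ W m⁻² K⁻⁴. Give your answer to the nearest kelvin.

483 K

OLR = S(1−α)/4 = 770.8 W m⁻²; the top layer radiates at T_e = 341.5 K.
The net upward flux σT_e⁴ is constant between every pair of levels, so T_k⁴ = (N+1−k)T_e⁴.
With k = 1: T_1 = (4+1−1)^¼·341.5 K = 482.9 K.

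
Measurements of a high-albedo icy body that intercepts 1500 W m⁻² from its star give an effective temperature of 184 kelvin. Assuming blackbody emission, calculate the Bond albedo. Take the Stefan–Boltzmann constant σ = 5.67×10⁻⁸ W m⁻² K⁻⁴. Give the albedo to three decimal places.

From σT⁴ = S(1−α)/4 we invert for α: 1−α = 4σT⁴/S.
σT⁴ = 64.99 W m⁻², so 4σT⁴ = 260.0 W m⁻².
1−α = 260.0/1500 = 0.1733, so α = 0.8267.

0.827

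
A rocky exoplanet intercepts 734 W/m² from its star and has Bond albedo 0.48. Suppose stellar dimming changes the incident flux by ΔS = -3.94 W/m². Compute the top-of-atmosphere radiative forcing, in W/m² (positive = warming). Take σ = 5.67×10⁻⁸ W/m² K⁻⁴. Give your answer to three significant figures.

TOA radiative forcing: ΔF = (1−α)ΔS/4 = 0.52·(-3.94)/4 = -0.5122 W/m².

-0.512 W/m²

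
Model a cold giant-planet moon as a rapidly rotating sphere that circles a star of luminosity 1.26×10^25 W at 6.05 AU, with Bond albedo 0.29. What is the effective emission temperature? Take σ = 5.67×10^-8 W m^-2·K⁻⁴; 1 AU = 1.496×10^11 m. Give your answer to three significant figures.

44.2 K

Orbital distance: d = 6.05 AU = 9.051×10^11 m.
Spreading L over a sphere of radius d: S = 1.26×10^25/(4π·9.05×10^11²) = 1.224 W m^-2.
Averaging over the sphere, the absorbed flux is S(1−α)/4 = 0.2173 W m^-2.
Balancing against σT⁴: T = (0.2173/5.67×10⁻⁸)^(1/4) = 44.24 K.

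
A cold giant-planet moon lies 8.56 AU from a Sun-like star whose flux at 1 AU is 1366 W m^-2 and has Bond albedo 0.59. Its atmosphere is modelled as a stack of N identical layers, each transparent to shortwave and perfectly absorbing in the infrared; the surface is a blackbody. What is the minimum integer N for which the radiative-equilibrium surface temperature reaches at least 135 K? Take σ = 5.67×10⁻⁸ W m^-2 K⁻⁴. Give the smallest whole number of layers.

9

By the inverse-square law, S = 1366/8.56² = 18.64 W m^-2.
The effective emission temperature is T_e = [S(1−α)/(4σ)]^¼ = 76.19 K.
Need (N+1)T_e⁴ ≥ T_s⁴, i.e. N+1 ≥ (135/76.19)⁴ = 9.856.
The minimum whole number is N = 9.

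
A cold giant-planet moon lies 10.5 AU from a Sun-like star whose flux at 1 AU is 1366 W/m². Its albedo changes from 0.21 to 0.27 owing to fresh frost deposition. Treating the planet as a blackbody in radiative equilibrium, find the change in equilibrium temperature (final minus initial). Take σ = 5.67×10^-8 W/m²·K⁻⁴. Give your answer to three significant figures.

-1.58 K

Irradiance scales as 1/d², so S = 1366 W/m² × (1/10.5)² = 12.39 W/m².
Initial: T₁ = [S(1−0.21)/(4σ)]^(1/4) = 81.05 K.
After:  T₂ = [12.39·0.73/(4σ)]^(1/4) = 79.47 K.
Change: 79.47 − 81.05 = -1.585 K.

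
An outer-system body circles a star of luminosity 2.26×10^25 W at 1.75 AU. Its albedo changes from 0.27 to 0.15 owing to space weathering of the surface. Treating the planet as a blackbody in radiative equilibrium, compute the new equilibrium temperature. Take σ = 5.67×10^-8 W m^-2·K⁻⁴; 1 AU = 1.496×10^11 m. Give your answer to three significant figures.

99.6 K

d = 1.75 × 1.496×10^11 m = 2.618×10^11 m.
Flux at the orbit: S = L/(4πd²) = 2.26×10^25/(4π·(2.62×10^11)²) = 26.24 W m^-2.
New equilibrium: T₂ = [(1−0.15)·26.24/(4σ)]^(1/4) = 99.58 K.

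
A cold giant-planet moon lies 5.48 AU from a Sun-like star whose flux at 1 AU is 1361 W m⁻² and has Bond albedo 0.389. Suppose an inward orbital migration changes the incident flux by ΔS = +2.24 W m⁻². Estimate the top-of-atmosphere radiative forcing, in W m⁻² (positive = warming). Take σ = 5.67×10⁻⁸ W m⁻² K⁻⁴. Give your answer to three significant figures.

Flux at the orbit: S = 1361/(5.48)² = 45.32 W m⁻².
Only a fraction (1−α) is absorbed and it's spread over 4πR², so ΔF = (1−α)ΔS/4 = 0.3422 W m⁻².

0.342 W m⁻²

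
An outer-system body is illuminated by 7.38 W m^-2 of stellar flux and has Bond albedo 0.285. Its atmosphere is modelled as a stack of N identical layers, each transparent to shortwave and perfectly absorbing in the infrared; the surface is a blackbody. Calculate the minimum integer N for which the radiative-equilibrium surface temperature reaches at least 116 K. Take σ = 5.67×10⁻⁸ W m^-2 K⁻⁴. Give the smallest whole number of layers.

Top-of-atmosphere balance: σT_e⁴ = S(1−α)/4 = 1.319 W m^-2 → T_e = 69.45 K.
T_s = (N+1)^(1/4)·T_e ≥ 116 K requires N+1 ≥ (T_s/T_e)⁴ = (116/69.45)⁴ = 7.782.
Rounding up, N = 7.

7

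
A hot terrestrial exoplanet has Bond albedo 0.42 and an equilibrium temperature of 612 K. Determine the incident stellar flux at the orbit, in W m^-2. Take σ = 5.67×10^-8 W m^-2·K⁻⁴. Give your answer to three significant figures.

54900 W m^-2

Invert the energy balance for S: S = 4σT⁴/(1−α).
The emitted flux is σT⁴ = 7954 W m^-2.
So S = 4×7954/(1−0.42) = 54860 W m^-2.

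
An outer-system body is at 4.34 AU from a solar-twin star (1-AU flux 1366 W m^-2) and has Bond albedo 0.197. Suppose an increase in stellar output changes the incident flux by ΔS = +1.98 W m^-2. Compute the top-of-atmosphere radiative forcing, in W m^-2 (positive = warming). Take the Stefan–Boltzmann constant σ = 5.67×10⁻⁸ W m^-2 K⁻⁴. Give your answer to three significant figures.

0.397 W m^-2

Irradiance scales as 1/d², so S = 1366 W m^-2 × (1/4.34)² = 72.52 W m^-2.
TOA radiative forcing: ΔF = (1−α)ΔS/4 = 0.803·(+1.98)/4 = 0.3975 W m^-2.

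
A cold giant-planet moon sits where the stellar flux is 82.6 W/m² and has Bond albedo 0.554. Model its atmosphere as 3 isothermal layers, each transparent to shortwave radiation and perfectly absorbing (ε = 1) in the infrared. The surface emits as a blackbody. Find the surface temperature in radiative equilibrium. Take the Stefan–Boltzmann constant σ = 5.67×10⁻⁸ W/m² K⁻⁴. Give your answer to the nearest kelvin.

OLR = S(1−α)/4 = 9.210 W/m²; the top layer radiates at T_e = 112.9 K.
With N = 3 opaque layers, T_s = (N+1)^(1/4)·T_e = 4^(1/4)·112.9 = 159.7 K.

160 kelvin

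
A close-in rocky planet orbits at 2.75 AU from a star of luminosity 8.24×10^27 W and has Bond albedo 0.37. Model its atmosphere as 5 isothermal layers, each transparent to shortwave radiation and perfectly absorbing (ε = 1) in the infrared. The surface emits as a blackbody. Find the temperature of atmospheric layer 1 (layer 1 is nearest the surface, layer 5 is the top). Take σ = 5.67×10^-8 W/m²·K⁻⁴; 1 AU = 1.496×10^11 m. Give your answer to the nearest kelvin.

482 K

d = 2.75 × 1.496×10^11 m = 4.114×10^11 m.
Spreading L over a sphere of radius d: S = 8.24×10^27/(4π·4.11×10^11²) = 3874 W/m².
OLR = S(1−α)/4 = 610.2 W/m²; the top layer radiates at T_e = 322.1 K.
Each opaque layer satisfies 2T_j⁴ = T_{j−1}⁴ + T_{j+1}⁴, giving T_k⁴ = (N+1−k)T_e⁴.
T_1 = (5)^(1/4)·322.1 = 481.6 K.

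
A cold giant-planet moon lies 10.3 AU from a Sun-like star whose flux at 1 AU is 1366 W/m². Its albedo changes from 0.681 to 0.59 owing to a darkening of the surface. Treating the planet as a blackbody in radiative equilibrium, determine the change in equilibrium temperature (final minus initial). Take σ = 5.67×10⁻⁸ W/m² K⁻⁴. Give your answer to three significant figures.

4.22 K

Irradiance scales as 1/d², so S = 1366 W/m² × (1/10.3)² = 12.88 W/m².
Before: T₁ = [12.88·0.319/(4σ)]^(1/4) = 65.24 K.
Final:   T₂ = [S(1−0.59)/(4σ)]^(1/4) = 69.46 K.
Change: 69.46 − 65.24 = 4.224 K.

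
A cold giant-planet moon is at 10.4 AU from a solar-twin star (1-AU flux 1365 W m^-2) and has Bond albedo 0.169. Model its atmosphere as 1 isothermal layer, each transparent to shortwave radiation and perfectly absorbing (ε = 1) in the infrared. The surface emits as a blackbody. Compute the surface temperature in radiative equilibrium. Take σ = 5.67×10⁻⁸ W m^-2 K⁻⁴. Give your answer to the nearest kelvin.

By the inverse-square law, S = 1365/10.4² = 12.62 W m^-2.
The effective emission temperature is T_e = [S(1−α)/(4σ)]^¼ = 82.46 K.
For an N-layer opaque stack, T_s⁴ = (N+1)T_e⁴, hence T_s = (2)^(1/4)×82.46 K = 98.06 K.

98 K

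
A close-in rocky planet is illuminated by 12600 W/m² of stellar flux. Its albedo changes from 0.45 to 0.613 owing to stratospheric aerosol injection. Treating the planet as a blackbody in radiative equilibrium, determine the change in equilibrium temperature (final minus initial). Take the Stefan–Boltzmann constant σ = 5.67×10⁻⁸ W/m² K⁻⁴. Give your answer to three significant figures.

-35.2 K

Initial: T₁ = [S(1−0.45)/(4σ)]^(1/4) = 418.1 K.
With α = 0.613, T₂ = 382.9 K.
ΔT = T₂ − T₁ = -35.17 K.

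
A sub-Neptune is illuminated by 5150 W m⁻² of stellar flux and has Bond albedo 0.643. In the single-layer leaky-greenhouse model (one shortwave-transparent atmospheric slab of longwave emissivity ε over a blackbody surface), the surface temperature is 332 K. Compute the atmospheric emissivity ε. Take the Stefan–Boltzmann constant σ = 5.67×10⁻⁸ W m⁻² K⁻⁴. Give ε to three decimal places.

0.666

First, T_e = [5150·(1−0.643)/(4σ)]^(1/4) = 300.1 K.
T_s⁴ = T_e⁴·2/(2−ε) → ε = 2 − 2(T_e/T_s)⁴ = 2 − 2·(300.1/332)⁴ = 0.6655.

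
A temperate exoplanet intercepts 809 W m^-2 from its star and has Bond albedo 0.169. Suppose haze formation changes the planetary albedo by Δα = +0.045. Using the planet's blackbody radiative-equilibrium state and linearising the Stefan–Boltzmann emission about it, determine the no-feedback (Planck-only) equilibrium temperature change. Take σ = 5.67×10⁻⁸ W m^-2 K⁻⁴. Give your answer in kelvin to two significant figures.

The baseline emission temperature is T_e = 233.3 K.
The change in absorbed flux is Δ[S(1−α)/4] = −SΔα/4 = -9.101 W m^-2.
Linearising σT⁴ gives d(σT⁴)/dT = 4σT_e³ = 2.881 W m^-2 per K.
ΔT₀ = ΔF/λ_P = -9.101/2.881 = -3.16 K.

-3.2 K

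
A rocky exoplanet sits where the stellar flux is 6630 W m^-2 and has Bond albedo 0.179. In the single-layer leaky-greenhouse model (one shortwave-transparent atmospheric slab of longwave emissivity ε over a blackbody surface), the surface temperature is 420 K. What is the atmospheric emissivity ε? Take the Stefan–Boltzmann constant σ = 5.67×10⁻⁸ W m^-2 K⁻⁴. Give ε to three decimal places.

TOA balance gives T_e = 393.6 K.
Inverting T_s⁴ = 2T_e⁴/(2−ε): (T_e/T_s)⁴ = 0.7713, so ε = 2(1 − 0.7713) = 0.4574.

0.457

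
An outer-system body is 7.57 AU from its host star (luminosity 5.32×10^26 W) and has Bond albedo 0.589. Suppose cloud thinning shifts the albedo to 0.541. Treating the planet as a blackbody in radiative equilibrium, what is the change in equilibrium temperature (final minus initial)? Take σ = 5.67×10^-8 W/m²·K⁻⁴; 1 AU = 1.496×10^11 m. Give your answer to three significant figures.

d = 7.57 × 1.496×10^11 m = 1.132×10^12 m.
Flux at the orbit: S = L/(4πd²) = 5.32×10^26/(4π·(1.13×10^12)²) = 33.01 W/m².
Before: T₁ = [33.01·0.411/(4σ)]^(1/4) = 87.95 K.
After:  T₂ = [33.01·0.459/(4σ)]^(1/4) = 90.41 K.
ΔT = T₂ − T₁ = 2.462 K.

2.46 K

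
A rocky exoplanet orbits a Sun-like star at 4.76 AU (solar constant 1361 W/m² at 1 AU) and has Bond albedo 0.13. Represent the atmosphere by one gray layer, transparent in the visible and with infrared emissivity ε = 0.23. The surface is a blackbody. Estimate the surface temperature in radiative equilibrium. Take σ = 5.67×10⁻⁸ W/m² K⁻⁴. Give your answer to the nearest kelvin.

127 K

Irradiance scales as 1/d², so S = 1361 W/m² × (1/4.76)² = 60.07 W/m².
Effective emission temperature (TOA balance): σT_e⁴ = S(1−α)/4 = 13.06 W/m² → T_e = 123.2 K.
The surface balance (absorbed SW + ε·downward IR = σT_s⁴) with T_a⁴ = T_s⁴/2 reduces to T_s = T_e·[2/(2−ε)]^¼ = 127.0 K.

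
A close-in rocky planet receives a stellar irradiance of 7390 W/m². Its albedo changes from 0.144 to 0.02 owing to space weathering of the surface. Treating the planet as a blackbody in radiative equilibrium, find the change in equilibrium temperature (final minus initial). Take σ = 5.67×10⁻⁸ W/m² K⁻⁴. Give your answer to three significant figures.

14.1 K

Initial: T₁ = [S(1−0.144)/(4σ)]^(1/4) = 408.7 K.
Final:   T₂ = [S(1−0.02)/(4σ)]^(1/4) = 422.7 K.
ΔT = T₂ − T₁ = 14.06 K.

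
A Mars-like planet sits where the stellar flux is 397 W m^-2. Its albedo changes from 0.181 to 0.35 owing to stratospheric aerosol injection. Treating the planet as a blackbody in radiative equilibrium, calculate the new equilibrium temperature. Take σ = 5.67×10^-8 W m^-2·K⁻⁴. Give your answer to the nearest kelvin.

With the new albedo, S(1−α₂)/4 = 64.51 W m^-2, so T₂ = 183.7 K.

184 kelvin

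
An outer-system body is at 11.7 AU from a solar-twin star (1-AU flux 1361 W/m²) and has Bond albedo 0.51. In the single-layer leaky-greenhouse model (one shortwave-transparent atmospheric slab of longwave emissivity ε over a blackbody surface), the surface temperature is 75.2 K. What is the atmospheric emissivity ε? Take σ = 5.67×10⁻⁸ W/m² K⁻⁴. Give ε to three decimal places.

By the inverse-square law, S = 1361/11.7² = 9.942 W/m².
TOA balance gives T_e = 68.08 K.
Since (2−ε)/2 = (T_e/T_s)⁴ = 0.6717, ε = 0.6566.

0.657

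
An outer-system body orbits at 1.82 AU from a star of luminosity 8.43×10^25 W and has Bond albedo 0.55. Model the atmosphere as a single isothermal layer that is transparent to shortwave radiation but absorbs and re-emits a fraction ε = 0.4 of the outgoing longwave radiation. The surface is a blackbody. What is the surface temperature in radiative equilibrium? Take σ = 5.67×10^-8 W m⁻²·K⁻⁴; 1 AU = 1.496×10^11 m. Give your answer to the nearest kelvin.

Orbital distance: d = 1.82 AU = 2.723×10^11 m.
Spreading L over a sphere of radius d: S = 8.43×10^25/(4π·2.72×10^11²) = 90.49 W m⁻².
Effective emission temperature (TOA balance): σT_e⁴ = S(1−α)/4 = 10.18 W m⁻² → T_e = 115.8 K.
For a single slab of emissivity ε, T_s⁴ = 2T_e⁴/(2−ε); thus T_s = 115.8·(1.25)^(1/4) = 122.4 K.

122 K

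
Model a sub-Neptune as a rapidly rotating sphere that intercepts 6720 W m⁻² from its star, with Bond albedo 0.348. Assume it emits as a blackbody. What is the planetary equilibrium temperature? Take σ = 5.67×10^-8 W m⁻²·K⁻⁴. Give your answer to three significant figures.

Absorbed flux (global mean): S(1−α)/4 = 6720·0.652/4 = 1095 W m⁻².
Balancing against σT⁴: T = (1095/5.67×10⁻⁸)^(1/4) = 372.8 K.

373 K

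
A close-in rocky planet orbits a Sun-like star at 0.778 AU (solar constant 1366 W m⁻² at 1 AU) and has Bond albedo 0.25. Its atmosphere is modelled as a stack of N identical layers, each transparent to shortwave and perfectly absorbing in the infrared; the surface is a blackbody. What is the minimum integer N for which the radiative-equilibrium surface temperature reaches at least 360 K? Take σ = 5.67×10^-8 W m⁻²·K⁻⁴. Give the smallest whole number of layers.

Irradiance scales as 1/d², so S = 1366 W m⁻² × (1/0.778)² = 2257 W m⁻².
OLR = S(1−α)/4 = 423.1 W m⁻²; the top layer radiates at T_e = 293.9 K.
Need (N+1)T_e⁴ ≥ T_s⁴, i.e. N+1 ≥ (360/293.9)⁴ = 2.251.
So N ≥ 1.251; the smallest integer is N = 2.

2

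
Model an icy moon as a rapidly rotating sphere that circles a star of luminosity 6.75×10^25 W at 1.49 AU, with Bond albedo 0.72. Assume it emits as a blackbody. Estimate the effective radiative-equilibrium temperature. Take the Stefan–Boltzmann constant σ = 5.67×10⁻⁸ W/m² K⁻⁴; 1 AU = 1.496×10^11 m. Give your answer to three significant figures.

d = 1.49 × 1.496×10^11 m = 2.229×10^11 m.
S = L/(4πd²) = 108.1 W/m².
Averaging over the sphere, the absorbed flux is S(1−α)/4 = 7.568 W/m².
Balancing against σT⁴: T = (7.568/5.67×10⁻⁸)^(1/4) = 107.5 K.

107 K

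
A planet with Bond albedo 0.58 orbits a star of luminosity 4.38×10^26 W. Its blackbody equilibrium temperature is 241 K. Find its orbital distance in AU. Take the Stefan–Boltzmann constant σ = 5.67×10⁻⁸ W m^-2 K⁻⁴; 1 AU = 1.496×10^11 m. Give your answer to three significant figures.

0.925 AU

The flux needed for this T is 4σT⁴/(1−0.58) = 1822 W m^-2.
Then d = [L/(4πS)]^(1/2) = 1.383×10^11 m, i.e. 0.9246 AU.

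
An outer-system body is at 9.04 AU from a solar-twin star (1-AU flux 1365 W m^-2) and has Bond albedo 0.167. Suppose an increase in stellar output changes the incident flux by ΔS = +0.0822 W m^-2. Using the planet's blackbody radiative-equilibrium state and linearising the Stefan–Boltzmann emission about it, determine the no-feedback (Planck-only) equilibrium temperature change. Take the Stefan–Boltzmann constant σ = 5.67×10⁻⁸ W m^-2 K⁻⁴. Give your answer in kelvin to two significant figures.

0.11 K

Irradiance scales as 1/d², so S = 1365 W m^-2 × (1/9.04)² = 16.70 W m^-2.
Reference equilibrium: T_e = [S(1−α)/(4σ)]^(1/4) = 88.50 K.
Only a fraction (1−α) is absorbed and it's spread over 4πR², so ΔF = (1−α)ΔS/4 = 0.01712 W m^-2.
Planck response: λ_P = 4σT_e³ = 4·5.67×10⁻⁸·(88.50)³ = 0.1572 W m^-2/K.
ΔT₀ = ΔF/λ_P = 0.01712/0.1572 = 0.109 K.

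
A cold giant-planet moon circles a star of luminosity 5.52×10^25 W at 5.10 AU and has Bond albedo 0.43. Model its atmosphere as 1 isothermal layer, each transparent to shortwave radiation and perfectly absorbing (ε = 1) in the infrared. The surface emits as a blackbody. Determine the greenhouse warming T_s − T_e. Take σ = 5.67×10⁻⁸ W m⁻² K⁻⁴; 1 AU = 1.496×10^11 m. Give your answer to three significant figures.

12.5 K

Orbital distance: d = 5.10 AU = 7.630×10^11 m.
S = L/(4πd²) = 7.546 W m⁻².
The effective emission temperature is T_e = [S(1−α)/(4σ)]^¼ = 65.99 K.
T_s = (N+1)^(1/4)·T_e = 78.48 K.
Warming: T_s − T_e = 12.49 K.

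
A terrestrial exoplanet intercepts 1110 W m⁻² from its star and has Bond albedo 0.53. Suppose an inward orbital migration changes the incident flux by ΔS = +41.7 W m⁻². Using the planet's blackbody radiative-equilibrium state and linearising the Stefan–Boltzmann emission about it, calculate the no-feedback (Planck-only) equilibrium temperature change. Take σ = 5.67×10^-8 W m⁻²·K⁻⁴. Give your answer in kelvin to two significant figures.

2.1 kelvin

Reference equilibrium: T_e = [S(1−α)/(4σ)]^(1/4) = 219.0 K.
Only a fraction (1−α) is absorbed and it's spread over 4πR², so ΔF = (1−α)ΔS/4 = 4.900 W m⁻².
Linearising σT⁴ gives d(σT⁴)/dT = 4σT_e³ = 2.382 W m⁻² per K.
ΔT₀ = ΔF/λ_P = 4.900/2.382 = 2.06 K.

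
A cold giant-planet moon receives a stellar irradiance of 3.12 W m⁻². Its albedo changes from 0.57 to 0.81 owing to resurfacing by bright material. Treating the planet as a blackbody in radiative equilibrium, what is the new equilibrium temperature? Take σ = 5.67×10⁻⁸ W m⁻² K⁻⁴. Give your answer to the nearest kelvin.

40 K

New equilibrium: T₂ = [(1−0.81)·3.120/(4σ)]^(1/4) = 40.21 K.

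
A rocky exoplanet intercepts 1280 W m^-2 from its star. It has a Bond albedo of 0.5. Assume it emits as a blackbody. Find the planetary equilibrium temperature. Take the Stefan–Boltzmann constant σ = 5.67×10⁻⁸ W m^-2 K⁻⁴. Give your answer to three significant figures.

230 K

Averaging over the sphere, the absorbed flux is S(1−α)/4 = 160.0 W m^-2.
Set σT⁴ = 160.0 → T = (160.0/σ)^(1/4) = 230.5 K.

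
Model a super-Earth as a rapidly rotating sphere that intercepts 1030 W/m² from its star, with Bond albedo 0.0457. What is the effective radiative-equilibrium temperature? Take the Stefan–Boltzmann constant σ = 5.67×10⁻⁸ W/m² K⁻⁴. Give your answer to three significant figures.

257 K

Absorbed flux (global mean): S(1−α)/4 = 1030·0.954/4 = 245.7 W/m².
In equilibrium σT⁴ equals this, so T = 256.6 K.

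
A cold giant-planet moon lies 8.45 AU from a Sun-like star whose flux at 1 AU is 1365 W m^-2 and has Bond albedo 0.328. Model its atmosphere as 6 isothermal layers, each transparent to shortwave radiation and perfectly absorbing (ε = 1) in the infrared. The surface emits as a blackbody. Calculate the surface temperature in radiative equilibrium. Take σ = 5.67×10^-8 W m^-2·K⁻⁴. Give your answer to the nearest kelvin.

141 K

Irradiance scales as 1/d², so S = 1365 W m^-2 × (1/8.45)² = 19.12 W m^-2.
OLR = S(1−α)/4 = 3.212 W m^-2; the top layer radiates at T_e = 86.75 K.
Layer-by-layer balance gives σT_s⁴ = (N+1)σT_e⁴, so T_s = 7^¼·86.75 = 141.1 K.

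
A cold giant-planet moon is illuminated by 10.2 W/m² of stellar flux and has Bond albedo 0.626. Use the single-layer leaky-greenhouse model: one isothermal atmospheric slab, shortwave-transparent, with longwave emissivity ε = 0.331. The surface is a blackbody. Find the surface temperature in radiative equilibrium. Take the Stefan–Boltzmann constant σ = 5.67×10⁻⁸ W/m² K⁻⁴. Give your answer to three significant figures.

67.0 K

Effective emission temperature (TOA balance): σT_e⁴ = S(1−α)/4 = 0.9537 W/m² → T_e = 64.04 K.
The surface balance (absorbed SW + ε·downward IR = σT_s⁴) with T_a⁴ = T_s⁴/2 reduces to T_s = T_e·[2/(2−ε)]^¼ = 67.00 K.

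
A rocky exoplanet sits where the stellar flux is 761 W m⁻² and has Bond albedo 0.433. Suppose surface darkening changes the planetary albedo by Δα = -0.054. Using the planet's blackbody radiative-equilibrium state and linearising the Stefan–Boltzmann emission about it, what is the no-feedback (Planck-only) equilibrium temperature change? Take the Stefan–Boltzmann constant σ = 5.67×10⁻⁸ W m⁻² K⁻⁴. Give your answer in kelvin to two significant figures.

5.0 K

Reference equilibrium: T_e = [S(1−α)/(4σ)]^(1/4) = 208.8 K.
ΔF = −(S/4)Δα = −(761.0/4)×(-0.054) = 10.27 W m⁻².
Linearising σT⁴ gives d(σT⁴)/dT = 4σT_e³ = 2.066 W m⁻² per K.
ΔT₀ = ΔF/λ_P = 10.27/2.066 = 4.97 K.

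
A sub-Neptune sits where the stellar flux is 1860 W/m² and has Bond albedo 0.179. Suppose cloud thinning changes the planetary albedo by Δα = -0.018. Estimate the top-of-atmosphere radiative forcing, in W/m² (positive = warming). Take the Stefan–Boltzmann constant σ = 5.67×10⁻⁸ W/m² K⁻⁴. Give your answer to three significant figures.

The change in absorbed flux is Δ[S(1−α)/4] = −SΔα/4 = 8.370 W/m².

8.37 W/m²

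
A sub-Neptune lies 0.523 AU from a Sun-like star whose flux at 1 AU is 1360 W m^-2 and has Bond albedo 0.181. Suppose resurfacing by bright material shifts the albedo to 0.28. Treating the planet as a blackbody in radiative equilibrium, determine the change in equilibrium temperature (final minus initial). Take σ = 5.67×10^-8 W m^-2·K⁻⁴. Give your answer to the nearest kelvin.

Flux at the orbit: S = 1360/(0.523)² = 4972 W m^-2.
Before: T₁ = [4972·0.819/(4σ)]^(1/4) = 366.1 K.
Final:   T₂ = [S(1−0.28)/(4σ)]^(1/4) = 354.5 K.
Change: 354.5 − 366.1 = -11.60 K.

-12 kelvin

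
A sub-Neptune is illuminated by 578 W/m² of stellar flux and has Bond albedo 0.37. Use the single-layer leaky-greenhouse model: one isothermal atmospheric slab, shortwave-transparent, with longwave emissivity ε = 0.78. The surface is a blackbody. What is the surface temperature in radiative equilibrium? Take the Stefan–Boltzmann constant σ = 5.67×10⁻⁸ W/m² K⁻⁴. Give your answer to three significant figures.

227 K

At the top of the atmosphere, σT_e⁴ = S(1−α)/4 = 91.03 W/m², giving T_e = 200.2 K.
The surface balance (absorbed SW + ε·downward IR = σT_s⁴) with T_a⁴ = T_s⁴/2 reduces to T_s = T_e·[2/(2−ε)]^¼ = 226.5 K.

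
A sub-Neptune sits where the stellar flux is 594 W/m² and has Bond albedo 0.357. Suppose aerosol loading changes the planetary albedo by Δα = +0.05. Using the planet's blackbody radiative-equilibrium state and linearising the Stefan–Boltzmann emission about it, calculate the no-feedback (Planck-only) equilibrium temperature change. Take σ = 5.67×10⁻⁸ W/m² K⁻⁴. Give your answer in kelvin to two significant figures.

Unperturbed T_e = [594.0·(1−0.357)/(4σ)]^¼ = 202.6 K.
ΔF = −(S/4)Δα = −(594.0/4)×(+0.05) = -7.425 W/m².
Planck response: λ_P = 4σT_e³ = 4·5.67×10⁻⁸·(202.6)³ = 1.885 W/m²/K.
So ΔT₀ = -7.425/1.885 = -3.94 K.

-3.9 K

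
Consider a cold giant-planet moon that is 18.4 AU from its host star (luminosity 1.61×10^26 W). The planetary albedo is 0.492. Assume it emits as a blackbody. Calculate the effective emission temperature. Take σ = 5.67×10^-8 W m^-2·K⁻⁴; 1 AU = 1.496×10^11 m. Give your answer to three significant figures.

44.1 K

Orbital distance: d = 18.4 AU = 2.753×10^12 m.
Spreading L over a sphere of radius d: S = 1.61×10^26/(4π·2.75×10^12²) = 1.691 W m^-2.
Averaging over the sphere, the absorbed flux is S(1−α)/4 = 0.2147 W m^-2.
In equilibrium σT⁴ equals this, so T = 44.11 K.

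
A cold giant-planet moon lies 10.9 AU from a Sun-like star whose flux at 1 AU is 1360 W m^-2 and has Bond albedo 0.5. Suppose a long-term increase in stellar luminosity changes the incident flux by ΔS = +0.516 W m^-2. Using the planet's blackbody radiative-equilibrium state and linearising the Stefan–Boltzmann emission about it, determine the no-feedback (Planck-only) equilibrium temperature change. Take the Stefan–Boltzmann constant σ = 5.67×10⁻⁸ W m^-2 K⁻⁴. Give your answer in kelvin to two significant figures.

Flux at the orbit: S = 1360/(10.9)² = 11.45 W m^-2.
Unperturbed T_e = [11.45·(1−0.5)/(4σ)]^¼ = 70.88 K.
TOA radiative forcing: ΔF = (1−α)ΔS/4 = 0.5·(+0.516)/4 = 0.06450 W m^-2.
Linearising σT⁴ gives d(σT⁴)/dT = 4σT_e³ = 0.08075 W m^-2 per K.
ΔT₀ = ΔF/λ_P = 0.06450/0.08075 = 0.799 K.

0.80 K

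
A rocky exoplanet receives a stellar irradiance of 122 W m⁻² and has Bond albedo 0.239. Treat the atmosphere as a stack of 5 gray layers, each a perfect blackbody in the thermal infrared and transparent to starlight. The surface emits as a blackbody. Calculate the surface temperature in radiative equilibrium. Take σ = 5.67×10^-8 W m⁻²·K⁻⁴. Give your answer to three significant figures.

Top-of-atmosphere balance: σT_e⁴ = S(1−α)/4 = 23.21 W m⁻² → T_e = 142.2 K.
Layer-by-layer balance gives σT_s⁴ = (N+1)σT_e⁴, so T_s = 6^¼·142.2 = 222.6 K.

223 K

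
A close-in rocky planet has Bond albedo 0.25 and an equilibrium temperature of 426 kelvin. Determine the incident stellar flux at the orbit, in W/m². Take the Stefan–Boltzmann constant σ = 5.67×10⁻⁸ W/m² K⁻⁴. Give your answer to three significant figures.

9960 W/m²

From S(1−α)/4 = σT⁴: S = 4σT⁴/(1−α).
The emitted flux is σT⁴ = 1867 W/m².
So S = 4×1867/(1−0.25) = 9959 W/m².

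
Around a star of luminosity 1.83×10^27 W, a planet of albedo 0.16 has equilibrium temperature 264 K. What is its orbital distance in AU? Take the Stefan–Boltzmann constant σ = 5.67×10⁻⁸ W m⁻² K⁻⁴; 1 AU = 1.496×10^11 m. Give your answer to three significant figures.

2.23 AU

Required flux: S = 4σT⁴/(1−α) = 1312 W m⁻².
S = L/(4πd²) → d = √(L/4πS) = √(1.83×10^27/(4π·1312)) = 3.332×10^11 m = 2.227 AU.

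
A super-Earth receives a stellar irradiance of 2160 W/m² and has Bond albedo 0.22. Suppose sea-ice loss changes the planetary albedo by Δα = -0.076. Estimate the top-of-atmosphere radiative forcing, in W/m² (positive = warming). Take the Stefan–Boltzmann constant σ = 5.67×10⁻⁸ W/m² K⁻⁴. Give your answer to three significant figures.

41.0 W/m²

TOA radiative forcing: ΔF = −S·Δα/4 = −2160·(-0.076)/4 = 41.04 W/m².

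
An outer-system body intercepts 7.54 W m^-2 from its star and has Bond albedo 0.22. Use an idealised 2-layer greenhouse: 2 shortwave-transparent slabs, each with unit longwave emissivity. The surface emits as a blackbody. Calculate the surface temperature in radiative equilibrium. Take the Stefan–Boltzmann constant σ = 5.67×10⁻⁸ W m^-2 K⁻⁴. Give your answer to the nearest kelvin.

94 K

The effective emission temperature is T_e = [S(1−α)/(4σ)]^¼ = 71.36 K.
For an N-layer opaque stack, T_s⁴ = (N+1)T_e⁴, hence T_s = (3)^(1/4)×71.36 K = 93.92 K.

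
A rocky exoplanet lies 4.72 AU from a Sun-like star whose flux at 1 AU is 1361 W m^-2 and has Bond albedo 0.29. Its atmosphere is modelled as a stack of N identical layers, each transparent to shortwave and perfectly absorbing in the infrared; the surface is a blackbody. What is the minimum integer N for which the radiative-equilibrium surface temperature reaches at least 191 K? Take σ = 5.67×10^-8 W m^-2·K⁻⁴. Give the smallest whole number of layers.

Flux at the orbit: S = 1361/(4.72)² = 61.09 W m^-2.
The effective emission temperature is T_e = [S(1−α)/(4σ)]^¼ = 117.6 K.
Since T_s⁴ = (N+1)T_e⁴, we need N ≥ (T_s/T_e)⁴ − 1 = 5.959.
So N ≥ 5.959; the smallest integer is N = 6.

6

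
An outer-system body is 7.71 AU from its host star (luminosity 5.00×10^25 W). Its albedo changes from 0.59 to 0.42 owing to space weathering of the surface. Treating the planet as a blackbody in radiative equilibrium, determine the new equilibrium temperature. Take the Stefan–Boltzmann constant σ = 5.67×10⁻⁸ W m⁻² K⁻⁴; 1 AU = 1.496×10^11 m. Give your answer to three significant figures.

52.6 K

d = 7.71 × 1.496×10^11 m = 1.153×10^12 m.
Spreading L over a sphere of radius d: S = 5.00×10^25/(4π·1.15×10^12²) = 2.991 W m⁻².
With the new albedo, S(1−α₂)/4 = 0.4337 W m⁻², so T₂ = 52.59 K.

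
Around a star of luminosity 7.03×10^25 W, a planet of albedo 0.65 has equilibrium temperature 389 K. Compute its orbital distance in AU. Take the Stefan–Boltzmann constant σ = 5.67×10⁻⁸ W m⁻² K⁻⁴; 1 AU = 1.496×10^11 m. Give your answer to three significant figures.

0.130 AU

The flux needed for this T is 4σT⁴/(1−0.65) = 14840 W m⁻².
S = L/(4πd²) → d = √(L/4πS) = √(7.03×10^25/(4π·14840)) = 1.942×10^10 m = 0.1298 AU.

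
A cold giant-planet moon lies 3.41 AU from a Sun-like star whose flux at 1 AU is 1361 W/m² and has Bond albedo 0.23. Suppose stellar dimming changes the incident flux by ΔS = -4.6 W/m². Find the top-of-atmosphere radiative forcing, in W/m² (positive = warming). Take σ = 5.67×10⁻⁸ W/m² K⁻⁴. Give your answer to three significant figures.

-0.885 W/m²

Irradiance scales as 1/d², so S = 1361 W/m² × (1/3.41)² = 117.0 W/m².
Only a fraction (1−α) is absorbed and it's spread over 4πR², so ΔF = (1−α)ΔS/4 = -0.8855 W/m².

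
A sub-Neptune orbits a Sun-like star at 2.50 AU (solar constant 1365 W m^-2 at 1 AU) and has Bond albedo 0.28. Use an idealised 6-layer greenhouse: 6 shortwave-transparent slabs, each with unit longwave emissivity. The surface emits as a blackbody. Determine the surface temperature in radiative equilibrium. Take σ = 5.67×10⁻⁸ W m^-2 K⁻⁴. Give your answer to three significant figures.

Flux at the orbit: S = 1365/(2.50)² = 218.4 W m^-2.
OLR = S(1−α)/4 = 39.31 W m^-2; the top layer radiates at T_e = 162.3 K.
With N = 6 opaque layers, T_s = (N+1)^(1/4)·T_e = 7^(1/4)·162.3 = 263.9 K.

264 kelvin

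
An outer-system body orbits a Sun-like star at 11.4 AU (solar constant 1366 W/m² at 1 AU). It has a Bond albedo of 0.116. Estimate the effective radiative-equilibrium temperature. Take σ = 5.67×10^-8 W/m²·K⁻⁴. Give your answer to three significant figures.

80.0 kelvin

Flux at the orbit: S = 1366/(11.4)² = 10.51 W/m².
Absorbed flux (global mean): S(1−α)/4 = 10.51·0.884/4 = 2.323 W/m².
In equilibrium σT⁴ equals this, so T = 80.00 K.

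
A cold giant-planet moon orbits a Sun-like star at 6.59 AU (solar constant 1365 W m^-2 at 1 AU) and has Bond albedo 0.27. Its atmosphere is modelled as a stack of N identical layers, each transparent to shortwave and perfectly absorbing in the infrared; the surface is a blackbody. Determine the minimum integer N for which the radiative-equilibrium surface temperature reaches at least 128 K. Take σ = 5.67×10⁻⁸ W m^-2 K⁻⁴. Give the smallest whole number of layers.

2

Irradiance scales as 1/d², so S = 1365 W m^-2 × (1/6.59)² = 31.43 W m^-2.
The effective emission temperature is T_e = [S(1−α)/(4σ)]^¼ = 100.3 K.
T_s = (N+1)^(1/4)·T_e ≥ 128 K requires N+1 ≥ (T_s/T_e)⁴ = (128/100.3)⁴ = 2.653.
Rounding up, N = 2.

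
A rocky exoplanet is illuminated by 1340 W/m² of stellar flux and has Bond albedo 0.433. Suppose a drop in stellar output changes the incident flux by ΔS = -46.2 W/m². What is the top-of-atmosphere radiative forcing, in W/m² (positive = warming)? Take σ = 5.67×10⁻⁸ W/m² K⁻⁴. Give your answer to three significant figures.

ΔF = Δ[S(1−α)]/4 = (1−0.433)·-46.2/4 = -6.549 W/m².

-6.55 W/m²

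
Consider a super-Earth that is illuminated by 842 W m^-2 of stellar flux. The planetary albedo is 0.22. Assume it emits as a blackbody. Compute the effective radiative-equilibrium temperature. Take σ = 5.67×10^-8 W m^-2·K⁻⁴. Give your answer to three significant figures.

232 K

Absorbed flux (global mean): S(1−α)/4 = 842.0·0.78/4 = 164.2 W m^-2.
Balancing against σT⁴: T = (164.2/5.67×10⁻⁸)^(1/4) = 232.0 K.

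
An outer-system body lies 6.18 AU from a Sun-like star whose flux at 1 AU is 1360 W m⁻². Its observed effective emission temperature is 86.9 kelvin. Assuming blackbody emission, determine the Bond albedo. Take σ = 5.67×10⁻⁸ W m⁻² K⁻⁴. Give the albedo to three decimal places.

Flux at the orbit: S = 1360/(6.18)² = 35.61 W m⁻².
Rearranging the radiative balance, α = 1 − 4σT⁴/S.
σT⁴ = 3.233 W m⁻², so 4σT⁴ = 12.93 W m⁻².
Hence α = 1 − 12.93/35.61 = 0.6368.

0.637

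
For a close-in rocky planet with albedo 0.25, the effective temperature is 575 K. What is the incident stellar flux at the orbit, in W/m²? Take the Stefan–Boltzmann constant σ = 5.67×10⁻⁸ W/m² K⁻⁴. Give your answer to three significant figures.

33100 W/m²

From S(1−α)/4 = σT⁴: S = 4σT⁴/(1−α).
The emitted flux is σT⁴ = 6198 W/m².
So S = 4×6198/(1−0.25) = 33060 W/m².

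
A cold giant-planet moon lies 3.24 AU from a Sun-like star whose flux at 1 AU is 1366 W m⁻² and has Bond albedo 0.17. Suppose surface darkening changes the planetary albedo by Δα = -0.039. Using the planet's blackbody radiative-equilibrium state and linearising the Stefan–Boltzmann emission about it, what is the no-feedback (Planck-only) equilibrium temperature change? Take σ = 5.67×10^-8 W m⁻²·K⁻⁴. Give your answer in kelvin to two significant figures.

Flux at the orbit: S = 1366/(3.24)² = 130.1 W m⁻².
Unperturbed T_e = [130.1·(1−0.17)/(4σ)]^¼ = 147.7 K.
The change in absorbed flux is Δ[S(1−α)/4] = −SΔα/4 = 1.269 W m⁻².
Linearising σT⁴ gives d(σT⁴)/dT = 4σT_e³ = 0.7311 W m⁻² per K.
ΔT₀ = ΔF/λ_P = 1.269/0.7311 = 1.74 K.

1.7 kelvin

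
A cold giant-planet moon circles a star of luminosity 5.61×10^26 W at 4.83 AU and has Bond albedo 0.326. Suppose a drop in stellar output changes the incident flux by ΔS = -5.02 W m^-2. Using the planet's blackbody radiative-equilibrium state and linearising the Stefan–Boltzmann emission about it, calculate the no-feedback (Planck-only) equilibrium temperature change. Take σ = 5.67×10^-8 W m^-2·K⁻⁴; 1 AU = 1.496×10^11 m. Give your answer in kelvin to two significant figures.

d = 4.83 × 1.496×10^11 m = 7.226×10^11 m.
Spreading L over a sphere of radius d: S = 5.61×10^26/(4π·7.23×10^11²) = 85.51 W m^-2.
Reference equilibrium: T_e = [S(1−α)/(4σ)]^(1/4) = 126.3 K.
ΔF = Δ[S(1−α)]/4 = (1−0.326)·-5.02/4 = -0.8459 W m^-2.
The Planck feedback parameter is 4σT_e³ = 0.4565 W m^-2/K.
Hence the no-feedback warming is ΔF/(4σT_e³) = -1.85 K.

-1.9 kelvin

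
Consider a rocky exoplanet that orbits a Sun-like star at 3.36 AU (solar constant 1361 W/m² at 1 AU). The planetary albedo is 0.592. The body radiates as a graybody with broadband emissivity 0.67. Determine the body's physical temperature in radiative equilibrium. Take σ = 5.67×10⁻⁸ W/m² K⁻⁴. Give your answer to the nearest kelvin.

134 kelvin

Flux at the orbit: S = 1361/(3.36)² = 120.6 W/m².
Absorbed flux (global mean): S(1−α)/4 = 120.6·0.408/4 = 12.30 W/m².
Equating to εσT⁴ with ε = 0.67: T = (12.30/0.67σ)^(1/4) = 134.1 K.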